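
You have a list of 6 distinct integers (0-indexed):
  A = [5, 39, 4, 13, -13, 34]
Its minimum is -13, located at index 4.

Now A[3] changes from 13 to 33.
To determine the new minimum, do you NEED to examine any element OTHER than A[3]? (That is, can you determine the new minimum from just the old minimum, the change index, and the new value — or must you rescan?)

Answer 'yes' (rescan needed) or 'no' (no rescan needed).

Answer: no

Derivation:
Old min = -13 at index 4
Change at index 3: 13 -> 33
Index 3 was NOT the min. New min = min(-13, 33). No rescan of other elements needed.
Needs rescan: no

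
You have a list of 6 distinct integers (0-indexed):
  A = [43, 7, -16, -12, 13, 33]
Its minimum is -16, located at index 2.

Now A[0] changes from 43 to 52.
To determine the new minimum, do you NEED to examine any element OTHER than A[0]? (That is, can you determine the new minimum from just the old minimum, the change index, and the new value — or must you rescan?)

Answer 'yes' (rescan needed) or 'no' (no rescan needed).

Old min = -16 at index 2
Change at index 0: 43 -> 52
Index 0 was NOT the min. New min = min(-16, 52). No rescan of other elements needed.
Needs rescan: no

Answer: no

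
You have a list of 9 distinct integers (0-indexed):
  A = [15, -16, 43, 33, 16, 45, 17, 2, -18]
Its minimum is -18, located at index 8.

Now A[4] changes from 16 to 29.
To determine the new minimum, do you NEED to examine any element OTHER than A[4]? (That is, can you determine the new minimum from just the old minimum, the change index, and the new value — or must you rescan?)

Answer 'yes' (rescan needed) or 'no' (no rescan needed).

Answer: no

Derivation:
Old min = -18 at index 8
Change at index 4: 16 -> 29
Index 4 was NOT the min. New min = min(-18, 29). No rescan of other elements needed.
Needs rescan: no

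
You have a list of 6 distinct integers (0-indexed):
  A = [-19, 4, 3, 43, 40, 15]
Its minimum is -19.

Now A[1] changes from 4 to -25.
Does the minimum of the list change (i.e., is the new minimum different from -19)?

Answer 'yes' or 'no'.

Answer: yes

Derivation:
Old min = -19
Change: A[1] 4 -> -25
Changed element was NOT the min; min changes only if -25 < -19.
New min = -25; changed? yes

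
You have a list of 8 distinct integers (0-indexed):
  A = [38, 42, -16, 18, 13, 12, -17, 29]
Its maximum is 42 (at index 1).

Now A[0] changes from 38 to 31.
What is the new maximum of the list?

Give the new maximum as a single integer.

Old max = 42 (at index 1)
Change: A[0] 38 -> 31
Changed element was NOT the old max.
  New max = max(old_max, new_val) = max(42, 31) = 42

Answer: 42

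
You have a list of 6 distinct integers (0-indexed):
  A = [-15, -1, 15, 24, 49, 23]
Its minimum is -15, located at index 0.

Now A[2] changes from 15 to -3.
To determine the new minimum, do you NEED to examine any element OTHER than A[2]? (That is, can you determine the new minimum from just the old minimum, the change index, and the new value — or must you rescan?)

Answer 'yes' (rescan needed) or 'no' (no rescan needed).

Old min = -15 at index 0
Change at index 2: 15 -> -3
Index 2 was NOT the min. New min = min(-15, -3). No rescan of other elements needed.
Needs rescan: no

Answer: no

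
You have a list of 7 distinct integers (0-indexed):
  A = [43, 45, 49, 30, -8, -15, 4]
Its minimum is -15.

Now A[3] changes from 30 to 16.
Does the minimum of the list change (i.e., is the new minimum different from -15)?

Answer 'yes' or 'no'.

Answer: no

Derivation:
Old min = -15
Change: A[3] 30 -> 16
Changed element was NOT the min; min changes only if 16 < -15.
New min = -15; changed? no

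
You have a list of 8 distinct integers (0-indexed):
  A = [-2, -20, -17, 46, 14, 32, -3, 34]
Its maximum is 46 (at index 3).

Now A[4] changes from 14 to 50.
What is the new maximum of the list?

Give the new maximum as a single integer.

Answer: 50

Derivation:
Old max = 46 (at index 3)
Change: A[4] 14 -> 50
Changed element was NOT the old max.
  New max = max(old_max, new_val) = max(46, 50) = 50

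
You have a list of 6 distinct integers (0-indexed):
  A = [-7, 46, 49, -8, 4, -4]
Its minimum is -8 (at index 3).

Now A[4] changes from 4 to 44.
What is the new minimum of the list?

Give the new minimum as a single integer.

Old min = -8 (at index 3)
Change: A[4] 4 -> 44
Changed element was NOT the old min.
  New min = min(old_min, new_val) = min(-8, 44) = -8

Answer: -8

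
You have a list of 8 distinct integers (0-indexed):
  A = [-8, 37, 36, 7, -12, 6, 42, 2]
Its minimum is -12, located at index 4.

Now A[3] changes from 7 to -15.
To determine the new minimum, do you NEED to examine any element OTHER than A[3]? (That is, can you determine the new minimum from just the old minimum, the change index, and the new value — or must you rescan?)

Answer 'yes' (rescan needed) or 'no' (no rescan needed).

Answer: no

Derivation:
Old min = -12 at index 4
Change at index 3: 7 -> -15
Index 3 was NOT the min. New min = min(-12, -15). No rescan of other elements needed.
Needs rescan: no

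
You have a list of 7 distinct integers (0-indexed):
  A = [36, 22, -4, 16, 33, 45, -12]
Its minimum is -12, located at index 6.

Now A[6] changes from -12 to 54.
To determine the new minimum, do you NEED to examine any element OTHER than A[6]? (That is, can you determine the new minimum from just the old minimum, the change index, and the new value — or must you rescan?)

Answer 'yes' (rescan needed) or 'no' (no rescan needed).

Answer: yes

Derivation:
Old min = -12 at index 6
Change at index 6: -12 -> 54
Index 6 WAS the min and new value 54 > old min -12. Must rescan other elements to find the new min.
Needs rescan: yes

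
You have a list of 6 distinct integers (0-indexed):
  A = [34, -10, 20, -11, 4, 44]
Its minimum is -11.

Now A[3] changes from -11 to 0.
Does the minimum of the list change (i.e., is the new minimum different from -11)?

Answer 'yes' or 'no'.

Answer: yes

Derivation:
Old min = -11
Change: A[3] -11 -> 0
Changed element was the min; new min must be rechecked.
New min = -10; changed? yes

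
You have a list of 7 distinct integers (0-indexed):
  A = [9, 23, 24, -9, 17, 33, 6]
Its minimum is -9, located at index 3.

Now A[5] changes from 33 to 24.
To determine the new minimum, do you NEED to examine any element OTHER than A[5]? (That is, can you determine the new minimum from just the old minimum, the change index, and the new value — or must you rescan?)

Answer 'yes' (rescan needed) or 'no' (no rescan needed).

Answer: no

Derivation:
Old min = -9 at index 3
Change at index 5: 33 -> 24
Index 5 was NOT the min. New min = min(-9, 24). No rescan of other elements needed.
Needs rescan: no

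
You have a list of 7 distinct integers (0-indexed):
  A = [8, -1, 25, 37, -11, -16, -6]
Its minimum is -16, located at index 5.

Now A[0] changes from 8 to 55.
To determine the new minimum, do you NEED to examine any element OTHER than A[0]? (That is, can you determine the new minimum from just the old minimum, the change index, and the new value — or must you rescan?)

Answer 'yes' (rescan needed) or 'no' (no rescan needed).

Answer: no

Derivation:
Old min = -16 at index 5
Change at index 0: 8 -> 55
Index 0 was NOT the min. New min = min(-16, 55). No rescan of other elements needed.
Needs rescan: no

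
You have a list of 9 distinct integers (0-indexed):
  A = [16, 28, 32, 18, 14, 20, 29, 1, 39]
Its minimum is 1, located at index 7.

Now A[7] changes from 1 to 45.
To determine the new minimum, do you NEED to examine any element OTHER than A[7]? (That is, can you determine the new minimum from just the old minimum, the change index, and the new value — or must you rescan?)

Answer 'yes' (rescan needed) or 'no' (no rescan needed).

Old min = 1 at index 7
Change at index 7: 1 -> 45
Index 7 WAS the min and new value 45 > old min 1. Must rescan other elements to find the new min.
Needs rescan: yes

Answer: yes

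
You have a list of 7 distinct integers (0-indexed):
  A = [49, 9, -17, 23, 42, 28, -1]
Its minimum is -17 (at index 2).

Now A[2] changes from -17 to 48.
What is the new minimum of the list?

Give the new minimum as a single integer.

Old min = -17 (at index 2)
Change: A[2] -17 -> 48
Changed element WAS the min. Need to check: is 48 still <= all others?
  Min of remaining elements: -1
  New min = min(48, -1) = -1

Answer: -1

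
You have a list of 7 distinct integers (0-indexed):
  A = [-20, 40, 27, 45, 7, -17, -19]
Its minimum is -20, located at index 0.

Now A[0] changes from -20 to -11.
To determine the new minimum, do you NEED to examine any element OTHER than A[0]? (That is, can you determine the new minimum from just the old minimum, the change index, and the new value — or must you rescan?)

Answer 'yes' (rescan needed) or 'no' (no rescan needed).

Old min = -20 at index 0
Change at index 0: -20 -> -11
Index 0 WAS the min and new value -11 > old min -20. Must rescan other elements to find the new min.
Needs rescan: yes

Answer: yes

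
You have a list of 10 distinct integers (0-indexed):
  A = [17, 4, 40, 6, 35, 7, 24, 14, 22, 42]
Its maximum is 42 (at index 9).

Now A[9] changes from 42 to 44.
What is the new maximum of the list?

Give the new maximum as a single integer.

Old max = 42 (at index 9)
Change: A[9] 42 -> 44
Changed element WAS the max -> may need rescan.
  Max of remaining elements: 40
  New max = max(44, 40) = 44

Answer: 44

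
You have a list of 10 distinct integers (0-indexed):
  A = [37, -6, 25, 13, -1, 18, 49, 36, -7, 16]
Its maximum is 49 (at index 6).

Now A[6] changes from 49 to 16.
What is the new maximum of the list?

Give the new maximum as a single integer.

Old max = 49 (at index 6)
Change: A[6] 49 -> 16
Changed element WAS the max -> may need rescan.
  Max of remaining elements: 37
  New max = max(16, 37) = 37

Answer: 37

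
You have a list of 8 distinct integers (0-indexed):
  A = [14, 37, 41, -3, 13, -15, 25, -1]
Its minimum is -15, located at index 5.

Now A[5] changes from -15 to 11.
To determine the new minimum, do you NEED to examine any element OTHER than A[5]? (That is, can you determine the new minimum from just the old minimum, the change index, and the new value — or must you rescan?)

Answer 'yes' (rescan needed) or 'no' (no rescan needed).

Old min = -15 at index 5
Change at index 5: -15 -> 11
Index 5 WAS the min and new value 11 > old min -15. Must rescan other elements to find the new min.
Needs rescan: yes

Answer: yes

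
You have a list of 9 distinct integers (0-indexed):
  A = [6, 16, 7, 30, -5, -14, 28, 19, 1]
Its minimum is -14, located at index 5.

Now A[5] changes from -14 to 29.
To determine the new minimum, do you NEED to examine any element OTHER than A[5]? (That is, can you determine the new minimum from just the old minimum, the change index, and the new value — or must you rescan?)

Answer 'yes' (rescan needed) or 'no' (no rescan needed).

Answer: yes

Derivation:
Old min = -14 at index 5
Change at index 5: -14 -> 29
Index 5 WAS the min and new value 29 > old min -14. Must rescan other elements to find the new min.
Needs rescan: yes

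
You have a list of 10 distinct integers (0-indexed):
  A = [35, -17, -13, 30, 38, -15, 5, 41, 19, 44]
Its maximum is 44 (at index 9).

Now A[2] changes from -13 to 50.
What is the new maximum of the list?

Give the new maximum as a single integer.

Answer: 50

Derivation:
Old max = 44 (at index 9)
Change: A[2] -13 -> 50
Changed element was NOT the old max.
  New max = max(old_max, new_val) = max(44, 50) = 50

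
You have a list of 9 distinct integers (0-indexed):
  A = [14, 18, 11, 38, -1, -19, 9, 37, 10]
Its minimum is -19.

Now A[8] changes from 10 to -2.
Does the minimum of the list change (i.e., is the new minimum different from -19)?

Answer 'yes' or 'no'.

Answer: no

Derivation:
Old min = -19
Change: A[8] 10 -> -2
Changed element was NOT the min; min changes only if -2 < -19.
New min = -19; changed? no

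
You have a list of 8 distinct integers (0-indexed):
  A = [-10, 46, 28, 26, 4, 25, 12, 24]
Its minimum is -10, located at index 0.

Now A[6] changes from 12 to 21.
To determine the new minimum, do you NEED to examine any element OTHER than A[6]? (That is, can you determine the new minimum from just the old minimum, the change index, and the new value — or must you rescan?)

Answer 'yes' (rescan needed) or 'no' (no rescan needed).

Answer: no

Derivation:
Old min = -10 at index 0
Change at index 6: 12 -> 21
Index 6 was NOT the min. New min = min(-10, 21). No rescan of other elements needed.
Needs rescan: no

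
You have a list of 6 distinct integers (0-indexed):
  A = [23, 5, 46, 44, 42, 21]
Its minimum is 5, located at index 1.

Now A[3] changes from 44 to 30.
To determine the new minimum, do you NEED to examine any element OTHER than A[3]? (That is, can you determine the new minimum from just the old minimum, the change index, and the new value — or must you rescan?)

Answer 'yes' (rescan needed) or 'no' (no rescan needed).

Old min = 5 at index 1
Change at index 3: 44 -> 30
Index 3 was NOT the min. New min = min(5, 30). No rescan of other elements needed.
Needs rescan: no

Answer: no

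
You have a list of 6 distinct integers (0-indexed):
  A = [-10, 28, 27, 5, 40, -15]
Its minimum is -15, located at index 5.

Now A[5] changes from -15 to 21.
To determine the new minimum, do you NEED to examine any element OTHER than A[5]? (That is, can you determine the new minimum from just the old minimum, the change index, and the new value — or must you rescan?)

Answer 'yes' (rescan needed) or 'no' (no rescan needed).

Old min = -15 at index 5
Change at index 5: -15 -> 21
Index 5 WAS the min and new value 21 > old min -15. Must rescan other elements to find the new min.
Needs rescan: yes

Answer: yes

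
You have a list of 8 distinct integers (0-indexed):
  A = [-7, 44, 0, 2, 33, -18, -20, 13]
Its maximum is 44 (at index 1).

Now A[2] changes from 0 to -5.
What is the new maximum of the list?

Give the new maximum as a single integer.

Answer: 44

Derivation:
Old max = 44 (at index 1)
Change: A[2] 0 -> -5
Changed element was NOT the old max.
  New max = max(old_max, new_val) = max(44, -5) = 44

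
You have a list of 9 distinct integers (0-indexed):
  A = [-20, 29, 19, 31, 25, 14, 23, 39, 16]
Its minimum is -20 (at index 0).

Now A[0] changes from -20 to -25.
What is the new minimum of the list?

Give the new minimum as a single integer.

Old min = -20 (at index 0)
Change: A[0] -20 -> -25
Changed element WAS the min. Need to check: is -25 still <= all others?
  Min of remaining elements: 14
  New min = min(-25, 14) = -25

Answer: -25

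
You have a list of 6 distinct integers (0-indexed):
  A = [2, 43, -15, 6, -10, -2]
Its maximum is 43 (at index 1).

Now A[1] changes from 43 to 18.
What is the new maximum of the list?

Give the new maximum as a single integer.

Answer: 18

Derivation:
Old max = 43 (at index 1)
Change: A[1] 43 -> 18
Changed element WAS the max -> may need rescan.
  Max of remaining elements: 6
  New max = max(18, 6) = 18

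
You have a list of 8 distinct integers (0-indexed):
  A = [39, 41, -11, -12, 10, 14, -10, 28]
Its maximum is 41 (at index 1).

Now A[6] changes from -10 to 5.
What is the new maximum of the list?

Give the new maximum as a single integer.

Old max = 41 (at index 1)
Change: A[6] -10 -> 5
Changed element was NOT the old max.
  New max = max(old_max, new_val) = max(41, 5) = 41

Answer: 41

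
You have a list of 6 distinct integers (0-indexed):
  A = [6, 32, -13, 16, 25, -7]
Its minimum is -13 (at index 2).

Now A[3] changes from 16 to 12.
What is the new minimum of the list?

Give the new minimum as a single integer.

Answer: -13

Derivation:
Old min = -13 (at index 2)
Change: A[3] 16 -> 12
Changed element was NOT the old min.
  New min = min(old_min, new_val) = min(-13, 12) = -13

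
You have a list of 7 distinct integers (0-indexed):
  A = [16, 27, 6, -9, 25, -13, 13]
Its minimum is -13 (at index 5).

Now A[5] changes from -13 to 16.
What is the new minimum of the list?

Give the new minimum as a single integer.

Answer: -9

Derivation:
Old min = -13 (at index 5)
Change: A[5] -13 -> 16
Changed element WAS the min. Need to check: is 16 still <= all others?
  Min of remaining elements: -9
  New min = min(16, -9) = -9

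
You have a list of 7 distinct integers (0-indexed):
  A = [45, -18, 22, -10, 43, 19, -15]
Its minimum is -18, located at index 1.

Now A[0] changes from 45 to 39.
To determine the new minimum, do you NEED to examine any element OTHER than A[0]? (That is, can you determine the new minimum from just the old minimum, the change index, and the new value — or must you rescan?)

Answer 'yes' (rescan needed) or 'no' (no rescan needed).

Old min = -18 at index 1
Change at index 0: 45 -> 39
Index 0 was NOT the min. New min = min(-18, 39). No rescan of other elements needed.
Needs rescan: no

Answer: no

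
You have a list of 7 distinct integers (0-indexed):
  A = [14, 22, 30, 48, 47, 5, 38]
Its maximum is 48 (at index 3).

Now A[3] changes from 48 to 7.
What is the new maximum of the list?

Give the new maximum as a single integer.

Answer: 47

Derivation:
Old max = 48 (at index 3)
Change: A[3] 48 -> 7
Changed element WAS the max -> may need rescan.
  Max of remaining elements: 47
  New max = max(7, 47) = 47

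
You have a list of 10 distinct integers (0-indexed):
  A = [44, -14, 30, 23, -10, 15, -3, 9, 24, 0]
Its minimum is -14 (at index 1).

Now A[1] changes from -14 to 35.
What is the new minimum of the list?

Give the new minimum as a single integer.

Old min = -14 (at index 1)
Change: A[1] -14 -> 35
Changed element WAS the min. Need to check: is 35 still <= all others?
  Min of remaining elements: -10
  New min = min(35, -10) = -10

Answer: -10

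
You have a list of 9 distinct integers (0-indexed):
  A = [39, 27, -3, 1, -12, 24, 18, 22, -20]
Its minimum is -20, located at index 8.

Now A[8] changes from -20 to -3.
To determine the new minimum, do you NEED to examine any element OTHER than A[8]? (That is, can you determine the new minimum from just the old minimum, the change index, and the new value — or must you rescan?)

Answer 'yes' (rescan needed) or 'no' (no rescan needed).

Old min = -20 at index 8
Change at index 8: -20 -> -3
Index 8 WAS the min and new value -3 > old min -20. Must rescan other elements to find the new min.
Needs rescan: yes

Answer: yes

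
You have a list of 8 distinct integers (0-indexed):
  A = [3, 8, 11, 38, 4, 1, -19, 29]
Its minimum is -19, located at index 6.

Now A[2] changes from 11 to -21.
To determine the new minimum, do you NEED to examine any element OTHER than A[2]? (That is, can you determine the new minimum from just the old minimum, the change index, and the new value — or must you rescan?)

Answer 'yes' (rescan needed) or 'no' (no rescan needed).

Old min = -19 at index 6
Change at index 2: 11 -> -21
Index 2 was NOT the min. New min = min(-19, -21). No rescan of other elements needed.
Needs rescan: no

Answer: no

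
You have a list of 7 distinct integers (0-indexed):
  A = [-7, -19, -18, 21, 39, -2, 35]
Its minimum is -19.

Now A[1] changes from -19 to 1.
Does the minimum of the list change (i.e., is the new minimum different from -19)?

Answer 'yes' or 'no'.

Old min = -19
Change: A[1] -19 -> 1
Changed element was the min; new min must be rechecked.
New min = -18; changed? yes

Answer: yes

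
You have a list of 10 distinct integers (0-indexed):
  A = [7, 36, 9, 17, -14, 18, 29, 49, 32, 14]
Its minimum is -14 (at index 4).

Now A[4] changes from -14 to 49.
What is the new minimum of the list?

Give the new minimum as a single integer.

Answer: 7

Derivation:
Old min = -14 (at index 4)
Change: A[4] -14 -> 49
Changed element WAS the min. Need to check: is 49 still <= all others?
  Min of remaining elements: 7
  New min = min(49, 7) = 7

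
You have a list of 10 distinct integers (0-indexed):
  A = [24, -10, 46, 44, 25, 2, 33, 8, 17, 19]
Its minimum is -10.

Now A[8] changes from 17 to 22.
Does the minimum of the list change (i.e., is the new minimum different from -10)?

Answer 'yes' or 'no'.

Old min = -10
Change: A[8] 17 -> 22
Changed element was NOT the min; min changes only if 22 < -10.
New min = -10; changed? no

Answer: no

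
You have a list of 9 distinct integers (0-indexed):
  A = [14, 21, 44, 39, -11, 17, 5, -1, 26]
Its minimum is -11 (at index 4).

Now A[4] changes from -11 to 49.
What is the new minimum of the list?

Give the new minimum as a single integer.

Old min = -11 (at index 4)
Change: A[4] -11 -> 49
Changed element WAS the min. Need to check: is 49 still <= all others?
  Min of remaining elements: -1
  New min = min(49, -1) = -1

Answer: -1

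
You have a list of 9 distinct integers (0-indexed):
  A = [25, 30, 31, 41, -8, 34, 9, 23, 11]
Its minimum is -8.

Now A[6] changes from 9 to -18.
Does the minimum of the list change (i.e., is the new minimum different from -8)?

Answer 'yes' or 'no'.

Old min = -8
Change: A[6] 9 -> -18
Changed element was NOT the min; min changes only if -18 < -8.
New min = -18; changed? yes

Answer: yes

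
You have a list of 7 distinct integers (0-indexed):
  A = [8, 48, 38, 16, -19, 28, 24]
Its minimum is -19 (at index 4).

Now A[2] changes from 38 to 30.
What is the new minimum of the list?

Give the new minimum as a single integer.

Answer: -19

Derivation:
Old min = -19 (at index 4)
Change: A[2] 38 -> 30
Changed element was NOT the old min.
  New min = min(old_min, new_val) = min(-19, 30) = -19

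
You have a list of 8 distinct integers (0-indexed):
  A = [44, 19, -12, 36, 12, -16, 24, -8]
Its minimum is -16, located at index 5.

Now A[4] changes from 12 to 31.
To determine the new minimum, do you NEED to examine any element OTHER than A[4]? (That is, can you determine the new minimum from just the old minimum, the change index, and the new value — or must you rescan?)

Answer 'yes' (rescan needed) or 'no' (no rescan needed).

Answer: no

Derivation:
Old min = -16 at index 5
Change at index 4: 12 -> 31
Index 4 was NOT the min. New min = min(-16, 31). No rescan of other elements needed.
Needs rescan: no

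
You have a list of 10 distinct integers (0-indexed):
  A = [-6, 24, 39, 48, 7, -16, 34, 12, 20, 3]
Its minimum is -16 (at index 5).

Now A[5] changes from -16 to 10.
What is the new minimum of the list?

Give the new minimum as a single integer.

Old min = -16 (at index 5)
Change: A[5] -16 -> 10
Changed element WAS the min. Need to check: is 10 still <= all others?
  Min of remaining elements: -6
  New min = min(10, -6) = -6

Answer: -6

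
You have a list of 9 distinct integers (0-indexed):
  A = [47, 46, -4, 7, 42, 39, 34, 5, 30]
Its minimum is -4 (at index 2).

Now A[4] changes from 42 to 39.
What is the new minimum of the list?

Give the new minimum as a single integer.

Answer: -4

Derivation:
Old min = -4 (at index 2)
Change: A[4] 42 -> 39
Changed element was NOT the old min.
  New min = min(old_min, new_val) = min(-4, 39) = -4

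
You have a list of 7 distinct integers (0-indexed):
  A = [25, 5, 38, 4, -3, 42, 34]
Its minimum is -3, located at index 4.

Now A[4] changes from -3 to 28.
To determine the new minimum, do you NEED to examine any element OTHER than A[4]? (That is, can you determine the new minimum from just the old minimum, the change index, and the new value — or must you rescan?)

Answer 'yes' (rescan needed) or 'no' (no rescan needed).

Old min = -3 at index 4
Change at index 4: -3 -> 28
Index 4 WAS the min and new value 28 > old min -3. Must rescan other elements to find the new min.
Needs rescan: yes

Answer: yes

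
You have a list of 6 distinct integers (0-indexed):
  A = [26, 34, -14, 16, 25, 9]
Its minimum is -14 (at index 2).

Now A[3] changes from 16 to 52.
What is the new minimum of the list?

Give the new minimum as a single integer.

Old min = -14 (at index 2)
Change: A[3] 16 -> 52
Changed element was NOT the old min.
  New min = min(old_min, new_val) = min(-14, 52) = -14

Answer: -14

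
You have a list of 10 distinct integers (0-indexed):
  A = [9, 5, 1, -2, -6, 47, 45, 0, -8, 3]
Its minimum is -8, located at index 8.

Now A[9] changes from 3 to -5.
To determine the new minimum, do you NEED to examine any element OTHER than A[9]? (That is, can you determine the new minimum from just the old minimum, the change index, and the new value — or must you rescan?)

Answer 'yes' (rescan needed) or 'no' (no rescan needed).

Answer: no

Derivation:
Old min = -8 at index 8
Change at index 9: 3 -> -5
Index 9 was NOT the min. New min = min(-8, -5). No rescan of other elements needed.
Needs rescan: no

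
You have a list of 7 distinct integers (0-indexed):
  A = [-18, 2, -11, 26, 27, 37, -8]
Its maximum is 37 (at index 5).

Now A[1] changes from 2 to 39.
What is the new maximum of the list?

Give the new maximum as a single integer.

Answer: 39

Derivation:
Old max = 37 (at index 5)
Change: A[1] 2 -> 39
Changed element was NOT the old max.
  New max = max(old_max, new_val) = max(37, 39) = 39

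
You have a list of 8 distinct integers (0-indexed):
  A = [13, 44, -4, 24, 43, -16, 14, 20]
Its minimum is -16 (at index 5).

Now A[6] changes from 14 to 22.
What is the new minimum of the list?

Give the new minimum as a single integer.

Old min = -16 (at index 5)
Change: A[6] 14 -> 22
Changed element was NOT the old min.
  New min = min(old_min, new_val) = min(-16, 22) = -16

Answer: -16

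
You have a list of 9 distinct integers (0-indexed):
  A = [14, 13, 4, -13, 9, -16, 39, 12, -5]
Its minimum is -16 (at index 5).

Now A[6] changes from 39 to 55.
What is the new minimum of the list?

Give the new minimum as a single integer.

Old min = -16 (at index 5)
Change: A[6] 39 -> 55
Changed element was NOT the old min.
  New min = min(old_min, new_val) = min(-16, 55) = -16

Answer: -16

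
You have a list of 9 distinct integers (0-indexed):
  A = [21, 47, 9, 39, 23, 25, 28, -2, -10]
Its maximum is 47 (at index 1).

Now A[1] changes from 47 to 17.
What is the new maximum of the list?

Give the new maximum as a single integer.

Answer: 39

Derivation:
Old max = 47 (at index 1)
Change: A[1] 47 -> 17
Changed element WAS the max -> may need rescan.
  Max of remaining elements: 39
  New max = max(17, 39) = 39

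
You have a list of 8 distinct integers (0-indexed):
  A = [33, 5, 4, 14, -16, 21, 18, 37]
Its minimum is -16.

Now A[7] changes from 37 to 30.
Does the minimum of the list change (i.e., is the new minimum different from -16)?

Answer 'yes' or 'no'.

Old min = -16
Change: A[7] 37 -> 30
Changed element was NOT the min; min changes only if 30 < -16.
New min = -16; changed? no

Answer: no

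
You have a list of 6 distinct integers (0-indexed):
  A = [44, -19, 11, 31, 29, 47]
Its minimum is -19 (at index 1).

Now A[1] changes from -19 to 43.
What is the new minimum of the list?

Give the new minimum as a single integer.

Answer: 11

Derivation:
Old min = -19 (at index 1)
Change: A[1] -19 -> 43
Changed element WAS the min. Need to check: is 43 still <= all others?
  Min of remaining elements: 11
  New min = min(43, 11) = 11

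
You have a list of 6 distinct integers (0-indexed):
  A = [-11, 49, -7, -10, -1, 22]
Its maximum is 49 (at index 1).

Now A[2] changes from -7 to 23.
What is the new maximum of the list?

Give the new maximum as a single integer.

Old max = 49 (at index 1)
Change: A[2] -7 -> 23
Changed element was NOT the old max.
  New max = max(old_max, new_val) = max(49, 23) = 49

Answer: 49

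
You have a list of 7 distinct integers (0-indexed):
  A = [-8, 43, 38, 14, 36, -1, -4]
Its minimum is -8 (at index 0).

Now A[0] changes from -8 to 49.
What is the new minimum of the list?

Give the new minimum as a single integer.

Old min = -8 (at index 0)
Change: A[0] -8 -> 49
Changed element WAS the min. Need to check: is 49 still <= all others?
  Min of remaining elements: -4
  New min = min(49, -4) = -4

Answer: -4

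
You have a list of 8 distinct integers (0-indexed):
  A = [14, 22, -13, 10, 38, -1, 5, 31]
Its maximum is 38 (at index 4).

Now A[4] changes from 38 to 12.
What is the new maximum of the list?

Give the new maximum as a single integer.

Answer: 31

Derivation:
Old max = 38 (at index 4)
Change: A[4] 38 -> 12
Changed element WAS the max -> may need rescan.
  Max of remaining elements: 31
  New max = max(12, 31) = 31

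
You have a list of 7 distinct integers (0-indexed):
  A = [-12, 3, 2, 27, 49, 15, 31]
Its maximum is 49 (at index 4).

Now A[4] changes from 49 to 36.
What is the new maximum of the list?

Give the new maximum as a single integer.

Answer: 36

Derivation:
Old max = 49 (at index 4)
Change: A[4] 49 -> 36
Changed element WAS the max -> may need rescan.
  Max of remaining elements: 31
  New max = max(36, 31) = 36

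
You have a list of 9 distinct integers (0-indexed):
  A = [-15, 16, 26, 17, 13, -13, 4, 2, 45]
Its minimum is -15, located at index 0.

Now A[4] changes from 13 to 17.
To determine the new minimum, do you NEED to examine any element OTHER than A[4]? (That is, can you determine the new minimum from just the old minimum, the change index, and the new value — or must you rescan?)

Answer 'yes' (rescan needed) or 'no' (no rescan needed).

Old min = -15 at index 0
Change at index 4: 13 -> 17
Index 4 was NOT the min. New min = min(-15, 17). No rescan of other elements needed.
Needs rescan: no

Answer: no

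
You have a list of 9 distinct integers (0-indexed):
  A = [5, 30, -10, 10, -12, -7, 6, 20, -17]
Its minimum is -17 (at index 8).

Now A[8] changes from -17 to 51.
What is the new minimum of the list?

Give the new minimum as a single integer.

Answer: -12

Derivation:
Old min = -17 (at index 8)
Change: A[8] -17 -> 51
Changed element WAS the min. Need to check: is 51 still <= all others?
  Min of remaining elements: -12
  New min = min(51, -12) = -12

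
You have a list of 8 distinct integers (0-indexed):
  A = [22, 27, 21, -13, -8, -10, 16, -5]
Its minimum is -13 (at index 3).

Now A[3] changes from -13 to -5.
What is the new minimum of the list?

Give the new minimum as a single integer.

Answer: -10

Derivation:
Old min = -13 (at index 3)
Change: A[3] -13 -> -5
Changed element WAS the min. Need to check: is -5 still <= all others?
  Min of remaining elements: -10
  New min = min(-5, -10) = -10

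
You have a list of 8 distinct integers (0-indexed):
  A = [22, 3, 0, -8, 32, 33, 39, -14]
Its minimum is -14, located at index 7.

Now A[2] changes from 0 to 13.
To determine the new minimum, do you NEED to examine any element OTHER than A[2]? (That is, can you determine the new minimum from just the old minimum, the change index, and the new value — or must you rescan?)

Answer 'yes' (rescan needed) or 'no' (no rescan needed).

Old min = -14 at index 7
Change at index 2: 0 -> 13
Index 2 was NOT the min. New min = min(-14, 13). No rescan of other elements needed.
Needs rescan: no

Answer: no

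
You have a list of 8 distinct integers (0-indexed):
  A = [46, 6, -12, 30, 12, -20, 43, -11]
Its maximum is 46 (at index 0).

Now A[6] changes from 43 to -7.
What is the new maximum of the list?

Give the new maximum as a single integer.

Answer: 46

Derivation:
Old max = 46 (at index 0)
Change: A[6] 43 -> -7
Changed element was NOT the old max.
  New max = max(old_max, new_val) = max(46, -7) = 46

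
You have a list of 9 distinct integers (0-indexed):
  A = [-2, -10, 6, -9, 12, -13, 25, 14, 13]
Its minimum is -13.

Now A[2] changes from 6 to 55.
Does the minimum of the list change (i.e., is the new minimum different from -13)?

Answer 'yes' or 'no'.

Answer: no

Derivation:
Old min = -13
Change: A[2] 6 -> 55
Changed element was NOT the min; min changes only if 55 < -13.
New min = -13; changed? no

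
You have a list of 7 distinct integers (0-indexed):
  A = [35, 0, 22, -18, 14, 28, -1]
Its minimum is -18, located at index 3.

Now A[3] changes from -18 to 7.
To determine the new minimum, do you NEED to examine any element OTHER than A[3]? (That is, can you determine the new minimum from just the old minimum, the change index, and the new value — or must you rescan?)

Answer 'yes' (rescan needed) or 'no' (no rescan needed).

Old min = -18 at index 3
Change at index 3: -18 -> 7
Index 3 WAS the min and new value 7 > old min -18. Must rescan other elements to find the new min.
Needs rescan: yes

Answer: yes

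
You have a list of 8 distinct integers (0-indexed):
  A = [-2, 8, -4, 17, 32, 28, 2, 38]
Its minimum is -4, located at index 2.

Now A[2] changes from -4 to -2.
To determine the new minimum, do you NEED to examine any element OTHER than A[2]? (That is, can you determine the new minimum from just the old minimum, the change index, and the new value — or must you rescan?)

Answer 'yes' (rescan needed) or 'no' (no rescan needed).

Answer: yes

Derivation:
Old min = -4 at index 2
Change at index 2: -4 -> -2
Index 2 WAS the min and new value -2 > old min -4. Must rescan other elements to find the new min.
Needs rescan: yes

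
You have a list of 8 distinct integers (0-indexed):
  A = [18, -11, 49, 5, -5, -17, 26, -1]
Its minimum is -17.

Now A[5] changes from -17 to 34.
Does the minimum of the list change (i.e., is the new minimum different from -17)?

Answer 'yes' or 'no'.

Old min = -17
Change: A[5] -17 -> 34
Changed element was the min; new min must be rechecked.
New min = -11; changed? yes

Answer: yes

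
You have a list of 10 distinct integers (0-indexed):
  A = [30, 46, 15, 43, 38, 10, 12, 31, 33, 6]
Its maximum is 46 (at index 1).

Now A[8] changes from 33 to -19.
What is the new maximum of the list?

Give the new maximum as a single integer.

Answer: 46

Derivation:
Old max = 46 (at index 1)
Change: A[8] 33 -> -19
Changed element was NOT the old max.
  New max = max(old_max, new_val) = max(46, -19) = 46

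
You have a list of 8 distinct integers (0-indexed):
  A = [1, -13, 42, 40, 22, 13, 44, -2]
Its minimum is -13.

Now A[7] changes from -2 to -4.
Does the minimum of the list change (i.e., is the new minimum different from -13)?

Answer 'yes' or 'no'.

Old min = -13
Change: A[7] -2 -> -4
Changed element was NOT the min; min changes only if -4 < -13.
New min = -13; changed? no

Answer: no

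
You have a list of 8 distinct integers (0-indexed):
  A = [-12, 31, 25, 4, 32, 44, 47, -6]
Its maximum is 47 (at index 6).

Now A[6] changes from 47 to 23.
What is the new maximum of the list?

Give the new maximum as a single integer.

Answer: 44

Derivation:
Old max = 47 (at index 6)
Change: A[6] 47 -> 23
Changed element WAS the max -> may need rescan.
  Max of remaining elements: 44
  New max = max(23, 44) = 44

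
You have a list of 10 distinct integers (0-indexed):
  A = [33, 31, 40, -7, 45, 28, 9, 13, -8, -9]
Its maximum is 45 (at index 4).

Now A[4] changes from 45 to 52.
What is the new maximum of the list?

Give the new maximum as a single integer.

Old max = 45 (at index 4)
Change: A[4] 45 -> 52
Changed element WAS the max -> may need rescan.
  Max of remaining elements: 40
  New max = max(52, 40) = 52

Answer: 52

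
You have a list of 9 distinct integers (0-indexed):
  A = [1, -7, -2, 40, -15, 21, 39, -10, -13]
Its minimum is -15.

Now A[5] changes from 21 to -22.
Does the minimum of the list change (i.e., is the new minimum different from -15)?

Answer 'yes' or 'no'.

Answer: yes

Derivation:
Old min = -15
Change: A[5] 21 -> -22
Changed element was NOT the min; min changes only if -22 < -15.
New min = -22; changed? yes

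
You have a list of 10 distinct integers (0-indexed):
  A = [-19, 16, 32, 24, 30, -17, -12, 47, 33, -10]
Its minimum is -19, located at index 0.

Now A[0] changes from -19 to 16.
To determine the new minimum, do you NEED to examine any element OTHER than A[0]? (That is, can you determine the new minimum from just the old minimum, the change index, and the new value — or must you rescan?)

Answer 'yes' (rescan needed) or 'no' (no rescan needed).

Old min = -19 at index 0
Change at index 0: -19 -> 16
Index 0 WAS the min and new value 16 > old min -19. Must rescan other elements to find the new min.
Needs rescan: yes

Answer: yes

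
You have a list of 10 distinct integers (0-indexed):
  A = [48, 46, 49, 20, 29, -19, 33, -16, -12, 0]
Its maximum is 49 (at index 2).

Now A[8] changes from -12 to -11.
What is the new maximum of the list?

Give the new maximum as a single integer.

Answer: 49

Derivation:
Old max = 49 (at index 2)
Change: A[8] -12 -> -11
Changed element was NOT the old max.
  New max = max(old_max, new_val) = max(49, -11) = 49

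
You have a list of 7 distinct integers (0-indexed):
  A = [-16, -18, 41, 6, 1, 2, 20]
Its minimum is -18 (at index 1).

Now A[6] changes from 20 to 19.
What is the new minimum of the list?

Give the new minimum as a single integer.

Answer: -18

Derivation:
Old min = -18 (at index 1)
Change: A[6] 20 -> 19
Changed element was NOT the old min.
  New min = min(old_min, new_val) = min(-18, 19) = -18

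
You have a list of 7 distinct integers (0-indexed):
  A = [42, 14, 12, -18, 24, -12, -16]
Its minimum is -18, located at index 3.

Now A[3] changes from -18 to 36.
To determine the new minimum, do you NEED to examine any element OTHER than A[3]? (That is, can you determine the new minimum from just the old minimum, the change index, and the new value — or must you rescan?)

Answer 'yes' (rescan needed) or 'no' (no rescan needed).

Old min = -18 at index 3
Change at index 3: -18 -> 36
Index 3 WAS the min and new value 36 > old min -18. Must rescan other elements to find the new min.
Needs rescan: yes

Answer: yes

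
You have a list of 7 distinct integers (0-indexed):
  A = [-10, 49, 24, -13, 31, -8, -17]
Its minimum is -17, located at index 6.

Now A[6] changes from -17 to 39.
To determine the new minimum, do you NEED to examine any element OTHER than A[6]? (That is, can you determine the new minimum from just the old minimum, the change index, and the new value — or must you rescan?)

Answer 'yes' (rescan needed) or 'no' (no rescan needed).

Answer: yes

Derivation:
Old min = -17 at index 6
Change at index 6: -17 -> 39
Index 6 WAS the min and new value 39 > old min -17. Must rescan other elements to find the new min.
Needs rescan: yes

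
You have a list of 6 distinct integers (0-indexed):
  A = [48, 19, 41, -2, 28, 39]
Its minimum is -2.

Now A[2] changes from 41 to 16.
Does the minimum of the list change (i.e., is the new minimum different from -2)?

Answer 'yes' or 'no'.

Old min = -2
Change: A[2] 41 -> 16
Changed element was NOT the min; min changes only if 16 < -2.
New min = -2; changed? no

Answer: no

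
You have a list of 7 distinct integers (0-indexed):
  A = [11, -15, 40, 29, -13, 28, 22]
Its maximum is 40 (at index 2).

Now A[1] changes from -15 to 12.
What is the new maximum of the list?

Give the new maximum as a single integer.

Old max = 40 (at index 2)
Change: A[1] -15 -> 12
Changed element was NOT the old max.
  New max = max(old_max, new_val) = max(40, 12) = 40

Answer: 40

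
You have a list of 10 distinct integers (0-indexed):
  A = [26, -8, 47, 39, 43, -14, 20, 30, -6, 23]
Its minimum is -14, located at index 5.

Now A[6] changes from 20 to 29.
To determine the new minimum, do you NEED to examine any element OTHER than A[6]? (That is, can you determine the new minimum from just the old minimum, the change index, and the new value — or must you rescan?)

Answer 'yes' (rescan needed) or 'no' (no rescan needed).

Answer: no

Derivation:
Old min = -14 at index 5
Change at index 6: 20 -> 29
Index 6 was NOT the min. New min = min(-14, 29). No rescan of other elements needed.
Needs rescan: no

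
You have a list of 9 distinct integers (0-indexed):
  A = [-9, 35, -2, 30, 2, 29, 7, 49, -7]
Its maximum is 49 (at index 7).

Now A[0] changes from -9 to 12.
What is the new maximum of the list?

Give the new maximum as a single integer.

Answer: 49

Derivation:
Old max = 49 (at index 7)
Change: A[0] -9 -> 12
Changed element was NOT the old max.
  New max = max(old_max, new_val) = max(49, 12) = 49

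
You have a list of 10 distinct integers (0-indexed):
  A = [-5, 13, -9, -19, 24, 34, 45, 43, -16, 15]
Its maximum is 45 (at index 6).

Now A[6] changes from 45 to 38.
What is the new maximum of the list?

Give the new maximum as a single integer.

Old max = 45 (at index 6)
Change: A[6] 45 -> 38
Changed element WAS the max -> may need rescan.
  Max of remaining elements: 43
  New max = max(38, 43) = 43

Answer: 43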